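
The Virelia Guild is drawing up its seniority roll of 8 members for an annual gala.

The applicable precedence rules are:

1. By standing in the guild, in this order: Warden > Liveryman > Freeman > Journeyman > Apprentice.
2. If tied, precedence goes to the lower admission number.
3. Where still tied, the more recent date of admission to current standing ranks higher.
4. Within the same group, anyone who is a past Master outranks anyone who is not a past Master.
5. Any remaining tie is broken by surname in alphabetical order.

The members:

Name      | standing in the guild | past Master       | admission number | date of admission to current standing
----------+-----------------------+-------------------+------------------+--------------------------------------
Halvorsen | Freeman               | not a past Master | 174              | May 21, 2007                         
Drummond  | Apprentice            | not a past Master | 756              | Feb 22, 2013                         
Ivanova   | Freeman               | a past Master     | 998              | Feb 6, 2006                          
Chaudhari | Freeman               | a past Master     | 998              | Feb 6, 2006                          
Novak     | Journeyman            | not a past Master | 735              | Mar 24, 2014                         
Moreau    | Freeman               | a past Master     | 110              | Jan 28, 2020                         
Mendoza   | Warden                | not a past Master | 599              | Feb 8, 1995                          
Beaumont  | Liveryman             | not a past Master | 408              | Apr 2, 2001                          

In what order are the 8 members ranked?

Mendoza, Beaumont, Moreau, Halvorsen, Chaudhari, Ivanova, Novak, Drummond

By standing in the guild: Mendoza (Warden); then Beaumont (Liveryman); then Moreau, Halvorsen, Chaudhari and Ivanova (Freeman); then Novak (Journeyman); then Drummond (Apprentice).
Among Moreau, Halvorsen, Chaudhari and Ivanova, by admission number (lower first): Moreau (110) before Halvorsen (174) before Chaudhari and Ivanova (998).
Chaudhari and Ivanova both have date of admission to current standing Feb 6, 2006, so the next rule applies.
Chaudhari and Ivanova are each a past Master, so the next rule applies.
Among Chaudhari and Ivanova, alphabetically by surname: Chaudhari before Ivanova.
Full order: Mendoza, Beaumont, Moreau, Halvorsen, Chaudhari, Ivanova, Novak, Drummond.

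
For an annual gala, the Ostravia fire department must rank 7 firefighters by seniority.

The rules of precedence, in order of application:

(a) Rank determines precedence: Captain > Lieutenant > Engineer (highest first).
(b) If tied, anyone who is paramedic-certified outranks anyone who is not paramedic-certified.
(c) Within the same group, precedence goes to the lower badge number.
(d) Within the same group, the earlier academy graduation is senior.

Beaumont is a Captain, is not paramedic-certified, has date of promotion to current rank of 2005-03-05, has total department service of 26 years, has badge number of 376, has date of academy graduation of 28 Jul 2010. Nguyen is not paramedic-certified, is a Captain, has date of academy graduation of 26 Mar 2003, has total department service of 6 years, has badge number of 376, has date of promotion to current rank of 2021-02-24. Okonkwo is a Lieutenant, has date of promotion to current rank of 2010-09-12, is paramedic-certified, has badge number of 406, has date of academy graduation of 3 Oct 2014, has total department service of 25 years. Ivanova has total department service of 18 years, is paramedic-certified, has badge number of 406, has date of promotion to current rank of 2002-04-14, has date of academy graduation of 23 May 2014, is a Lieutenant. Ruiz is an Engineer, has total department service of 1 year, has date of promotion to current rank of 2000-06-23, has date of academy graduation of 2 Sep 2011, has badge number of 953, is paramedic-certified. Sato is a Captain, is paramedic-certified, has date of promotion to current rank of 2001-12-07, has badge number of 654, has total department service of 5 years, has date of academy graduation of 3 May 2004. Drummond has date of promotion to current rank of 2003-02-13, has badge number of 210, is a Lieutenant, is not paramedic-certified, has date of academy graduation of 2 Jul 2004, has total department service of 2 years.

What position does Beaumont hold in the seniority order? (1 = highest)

By rank: Sato, Nguyen and Beaumont (Captain); then Ivanova, Okonkwo and Drummond (Lieutenant); then Ruiz (Engineer).
Among Sato, Nguyen and Beaumont, paramedic-certified before not paramedic-certified: Sato (paramedic-certified) before Nguyen and Beaumont (not paramedic-certified).
Nguyen and Beaumont both have badge number 376, so the next rule applies.
Among Nguyen and Beaumont, by date of academy graduation (earlier first): Nguyen (26 Mar 2003) before Beaumont (28 Jul 2010).
Among Ivanova, Okonkwo and Drummond, paramedic-certified before not paramedic-certified: Ivanova and Okonkwo (paramedic-certified) before Drummond (not paramedic-certified).
Ivanova and Okonkwo both have badge number 406, so the next rule applies.
Among Ivanova and Okonkwo, by date of academy graduation (earlier first): Ivanova (23 May 2014) before Okonkwo (3 Oct 2014).
Order: Sato, Nguyen, Beaumont, Ivanova, Okonkwo, Drummond, Ruiz. So position 3.

3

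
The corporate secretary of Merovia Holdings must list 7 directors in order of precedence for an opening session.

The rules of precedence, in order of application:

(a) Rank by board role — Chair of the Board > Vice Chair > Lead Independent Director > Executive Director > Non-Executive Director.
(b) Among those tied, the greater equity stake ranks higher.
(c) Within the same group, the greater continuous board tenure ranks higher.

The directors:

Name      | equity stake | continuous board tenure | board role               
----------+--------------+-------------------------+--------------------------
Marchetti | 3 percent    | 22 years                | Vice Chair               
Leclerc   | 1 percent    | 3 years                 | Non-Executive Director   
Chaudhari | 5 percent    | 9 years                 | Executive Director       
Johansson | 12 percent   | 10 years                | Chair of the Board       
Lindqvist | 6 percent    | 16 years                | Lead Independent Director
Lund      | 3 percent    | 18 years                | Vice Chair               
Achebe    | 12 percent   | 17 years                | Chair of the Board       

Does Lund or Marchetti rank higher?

By board role: Achebe and Johansson (Chair of the Board); then Marchetti and Lund (Vice Chair); then Lindqvist (Lead Independent Director); then Chaudhari (Executive Director); then Leclerc (Non-Executive Director).
Achebe and Johansson both have equity stake 12 percent, so the next rule applies.
Among Achebe and Johansson, by continuous board tenure (higher first): Achebe (17 years) before Johansson (10 years).
Marchetti and Lund both have equity stake 3 percent, so the next rule applies.
Among Marchetti and Lund, by continuous board tenure (higher first): Marchetti (22 years) before Lund (18 years).
So Marchetti takes precedence.

Marchetti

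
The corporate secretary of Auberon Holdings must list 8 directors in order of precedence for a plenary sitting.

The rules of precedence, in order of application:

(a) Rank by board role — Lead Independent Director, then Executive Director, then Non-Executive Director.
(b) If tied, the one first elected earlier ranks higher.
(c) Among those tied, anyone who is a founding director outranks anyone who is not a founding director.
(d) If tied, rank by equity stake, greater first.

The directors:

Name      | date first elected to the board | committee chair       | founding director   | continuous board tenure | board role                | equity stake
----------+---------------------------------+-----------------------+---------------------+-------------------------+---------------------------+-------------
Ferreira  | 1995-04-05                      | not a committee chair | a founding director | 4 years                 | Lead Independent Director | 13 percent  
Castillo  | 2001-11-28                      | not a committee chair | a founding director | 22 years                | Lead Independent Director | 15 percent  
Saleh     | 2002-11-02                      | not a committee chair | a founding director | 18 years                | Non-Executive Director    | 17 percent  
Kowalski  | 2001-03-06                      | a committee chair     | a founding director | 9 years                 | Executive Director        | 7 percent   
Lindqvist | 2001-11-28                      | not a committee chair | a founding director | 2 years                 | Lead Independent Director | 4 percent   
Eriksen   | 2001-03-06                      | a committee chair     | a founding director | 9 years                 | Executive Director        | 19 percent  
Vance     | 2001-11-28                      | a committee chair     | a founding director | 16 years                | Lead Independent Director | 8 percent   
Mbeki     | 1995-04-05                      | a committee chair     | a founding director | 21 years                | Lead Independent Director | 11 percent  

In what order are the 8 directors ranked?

Ferreira, Mbeki, Castillo, Vance, Lindqvist, Eriksen, Kowalski, Saleh

By board role: Ferreira, Mbeki, Castillo, Vance and Lindqvist (Lead Independent Director); then Eriksen and Kowalski (Executive Director); then Saleh (Non-Executive Director).
Among Ferreira, Mbeki, Castillo, Vance and Lindqvist, by date first elected to the board (earlier first): Ferreira and Mbeki (1995-04-05) before Castillo, Vance and Lindqvist (2001-11-28).
Ferreira and Mbeki are each a founding director, so the next rule applies.
Among Ferreira and Mbeki, by equity stake (higher first): Ferreira (13 percent) before Mbeki (11 percent).
Castillo, Vance and Lindqvist are each a founding director, so the next rule applies.
Among Castillo, Vance and Lindqvist, by equity stake (higher first): Castillo (15 percent) before Vance (8 percent) before Lindqvist (4 percent).
Eriksen and Kowalski both have date first elected to the board 2001-03-06, so the next rule applies.
Eriksen and Kowalski are each a founding director, so the next rule applies.
Among Eriksen and Kowalski, by equity stake (higher first): Eriksen (19 percent) before Kowalski (7 percent).
Full order: Ferreira, Mbeki, Castillo, Vance, Lindqvist, Eriksen, Kowalski, Saleh.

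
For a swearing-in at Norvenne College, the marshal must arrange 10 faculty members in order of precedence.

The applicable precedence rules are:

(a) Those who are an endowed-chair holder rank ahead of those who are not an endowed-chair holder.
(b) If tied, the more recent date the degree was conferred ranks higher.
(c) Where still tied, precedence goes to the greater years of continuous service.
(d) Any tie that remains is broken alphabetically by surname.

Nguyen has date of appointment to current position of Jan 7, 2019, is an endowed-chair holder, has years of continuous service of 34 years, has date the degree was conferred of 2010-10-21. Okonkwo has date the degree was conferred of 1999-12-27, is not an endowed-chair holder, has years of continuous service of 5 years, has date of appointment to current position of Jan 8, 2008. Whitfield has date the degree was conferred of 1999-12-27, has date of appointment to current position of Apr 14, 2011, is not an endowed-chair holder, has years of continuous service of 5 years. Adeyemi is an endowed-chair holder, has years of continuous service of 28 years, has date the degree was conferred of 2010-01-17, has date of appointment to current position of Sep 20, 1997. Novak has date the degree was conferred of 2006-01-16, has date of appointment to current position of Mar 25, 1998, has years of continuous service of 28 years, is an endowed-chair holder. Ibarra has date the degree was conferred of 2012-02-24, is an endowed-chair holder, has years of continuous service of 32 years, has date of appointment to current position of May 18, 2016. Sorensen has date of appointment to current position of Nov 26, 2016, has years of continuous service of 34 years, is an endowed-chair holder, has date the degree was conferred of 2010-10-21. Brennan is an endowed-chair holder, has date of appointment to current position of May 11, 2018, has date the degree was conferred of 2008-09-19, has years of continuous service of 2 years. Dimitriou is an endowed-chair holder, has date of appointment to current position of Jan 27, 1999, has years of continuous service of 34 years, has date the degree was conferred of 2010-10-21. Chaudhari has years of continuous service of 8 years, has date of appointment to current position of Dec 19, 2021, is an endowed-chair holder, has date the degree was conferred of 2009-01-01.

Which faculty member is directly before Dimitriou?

By the first rule: Ibarra, Dimitriou, Nguyen, Sorensen, Adeyemi, Chaudhari, Brennan and Novak (each an endowed-chair holder); then Okonkwo and Whitfield (both not an endowed-chair holder).
Among Ibarra, Dimitriou, Nguyen, Sorensen, Adeyemi, Chaudhari, Brennan and Novak, by date the degree was conferred (later first): Ibarra (2012-02-24) before Dimitriou, Nguyen and Sorensen (2010-10-21) before Adeyemi (2010-01-17) before Chaudhari (2009-01-01) before Brennan (2008-09-19) before Novak (2006-01-16).
Dimitriou, Nguyen and Sorensen all have years of continuous service 34 years, so the next rule applies.
Among Dimitriou, Nguyen and Sorensen, alphabetically by surname: Dimitriou before Nguyen before Sorensen.
Okonkwo and Whitfield both have date the degree was conferred 1999-12-27, so the next rule applies.
Okonkwo and Whitfield both have years of continuous service 5 years, so the next rule applies.
Among Okonkwo and Whitfield, alphabetically by surname: Okonkwo before Whitfield.
Order: Ibarra, Dimitriou, Nguyen, Sorensen, Adeyemi, Chaudhari, Brennan, Novak, Okonkwo, Whitfield.

Ibarra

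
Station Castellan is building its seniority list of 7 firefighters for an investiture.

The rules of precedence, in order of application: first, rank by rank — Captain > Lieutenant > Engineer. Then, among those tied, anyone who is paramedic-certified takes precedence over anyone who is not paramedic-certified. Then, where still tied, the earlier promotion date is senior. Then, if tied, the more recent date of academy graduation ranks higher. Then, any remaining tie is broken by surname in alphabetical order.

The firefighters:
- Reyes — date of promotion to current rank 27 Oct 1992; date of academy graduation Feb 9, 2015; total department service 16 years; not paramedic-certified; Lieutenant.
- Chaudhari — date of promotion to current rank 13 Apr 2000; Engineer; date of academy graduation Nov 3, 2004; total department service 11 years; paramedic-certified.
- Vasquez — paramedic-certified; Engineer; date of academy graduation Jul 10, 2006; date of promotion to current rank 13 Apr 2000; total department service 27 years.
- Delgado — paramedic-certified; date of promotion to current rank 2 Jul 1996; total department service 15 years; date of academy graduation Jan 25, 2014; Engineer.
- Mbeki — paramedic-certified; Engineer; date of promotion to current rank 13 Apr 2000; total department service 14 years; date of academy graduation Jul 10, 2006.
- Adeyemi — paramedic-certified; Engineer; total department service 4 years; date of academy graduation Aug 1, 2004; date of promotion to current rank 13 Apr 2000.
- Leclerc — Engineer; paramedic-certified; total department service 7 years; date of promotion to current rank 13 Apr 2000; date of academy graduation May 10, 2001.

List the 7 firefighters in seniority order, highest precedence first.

Reyes, Delgado, Mbeki, Vasquez, Chaudhari, Adeyemi, Leclerc

By rank: Reyes (Lieutenant); then Delgado, Mbeki, Vasquez, Chaudhari, Adeyemi and Leclerc (Engineer).
Delgado, Mbeki, Vasquez, Chaudhari, Adeyemi and Leclerc are each paramedic-certified, so the next rule applies.
Among Delgado, Mbeki, Vasquez, Chaudhari, Adeyemi and Leclerc, by date of promotion to current rank (earlier first): Delgado (2 Jul 1996) before Mbeki, Vasquez, Chaudhari, Adeyemi and Leclerc (13 Apr 2000).
Among Mbeki, Vasquez, Chaudhari, Adeyemi and Leclerc, by date of academy graduation (later first): Mbeki and Vasquez (Jul 10, 2006) before Chaudhari (Nov 3, 2004) before Adeyemi (Aug 1, 2004) before Leclerc (May 10, 2001).
Among Mbeki and Vasquez, alphabetically by surname: Mbeki before Vasquez.
Full order: Reyes, Delgado, Mbeki, Vasquez, Chaudhari, Adeyemi, Leclerc.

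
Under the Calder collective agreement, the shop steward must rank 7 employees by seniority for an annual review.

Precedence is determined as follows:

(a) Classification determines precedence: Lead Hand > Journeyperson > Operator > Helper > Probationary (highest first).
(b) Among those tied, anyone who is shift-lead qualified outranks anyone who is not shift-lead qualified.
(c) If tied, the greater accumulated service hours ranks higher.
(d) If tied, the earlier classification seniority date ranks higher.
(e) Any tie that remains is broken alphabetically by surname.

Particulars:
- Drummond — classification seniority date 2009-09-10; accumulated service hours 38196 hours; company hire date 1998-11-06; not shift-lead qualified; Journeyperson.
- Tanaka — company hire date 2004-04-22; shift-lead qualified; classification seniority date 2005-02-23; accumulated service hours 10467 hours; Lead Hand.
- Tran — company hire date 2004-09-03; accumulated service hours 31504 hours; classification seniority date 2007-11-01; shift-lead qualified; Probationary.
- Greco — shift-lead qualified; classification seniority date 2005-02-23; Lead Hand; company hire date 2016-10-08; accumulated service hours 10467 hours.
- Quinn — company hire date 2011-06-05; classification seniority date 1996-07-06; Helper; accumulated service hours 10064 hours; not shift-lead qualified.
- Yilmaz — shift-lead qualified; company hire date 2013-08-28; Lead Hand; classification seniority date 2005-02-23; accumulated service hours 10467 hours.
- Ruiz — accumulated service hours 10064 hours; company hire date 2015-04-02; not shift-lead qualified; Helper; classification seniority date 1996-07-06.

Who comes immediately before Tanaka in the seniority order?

By classification: Greco, Tanaka and Yilmaz (Lead Hand); then Drummond (Journeyperson); then Quinn and Ruiz (Helper); then Tran (Probationary).
Greco, Tanaka and Yilmaz are each shift-lead qualified, so the next rule applies.
Greco, Tanaka and Yilmaz all have accumulated service hours 10467 hours, so the next rule applies.
Greco, Tanaka and Yilmaz all have classification seniority date 2005-02-23, so the next rule applies.
Among Greco, Tanaka and Yilmaz, alphabetically by surname: Greco before Tanaka before Yilmaz.
Quinn and Ruiz are each not shift-lead qualified, so the next rule applies.
Quinn and Ruiz both have accumulated service hours 10064 hours, so the next rule applies.
Quinn and Ruiz both have classification seniority date 1996-07-06, so the next rule applies.
Among Quinn and Ruiz, alphabetically by surname: Quinn before Ruiz.
Order: Greco, Tanaka, Yilmaz, Drummond, Quinn, Ruiz, Tran.

Greco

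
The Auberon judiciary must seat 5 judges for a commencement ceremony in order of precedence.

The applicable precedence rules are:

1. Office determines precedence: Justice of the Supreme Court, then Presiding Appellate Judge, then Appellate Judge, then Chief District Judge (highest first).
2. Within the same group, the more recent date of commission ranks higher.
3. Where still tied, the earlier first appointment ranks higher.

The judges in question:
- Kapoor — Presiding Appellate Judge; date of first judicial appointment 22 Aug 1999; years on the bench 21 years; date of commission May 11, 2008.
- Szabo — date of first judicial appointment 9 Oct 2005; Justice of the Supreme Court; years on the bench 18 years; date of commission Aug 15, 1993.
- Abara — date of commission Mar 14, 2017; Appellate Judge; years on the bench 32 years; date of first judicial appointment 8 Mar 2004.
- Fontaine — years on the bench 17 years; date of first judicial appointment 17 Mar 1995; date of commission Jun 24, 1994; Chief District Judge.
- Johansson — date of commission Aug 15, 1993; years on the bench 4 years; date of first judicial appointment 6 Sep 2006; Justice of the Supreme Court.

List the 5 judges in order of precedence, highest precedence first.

Szabo, Johansson, Kapoor, Abara, Fontaine

By office: Szabo and Johansson (Justice of the Supreme Court); then Kapoor (Presiding Appellate Judge); then Abara (Appellate Judge); then Fontaine (Chief District Judge).
Szabo and Johansson both have date of commission Aug 15, 1993, so the next rule applies.
Among Szabo and Johansson, by date of first judicial appointment (earlier first): Szabo (9 Oct 2005) before Johansson (6 Sep 2006).
Full order: Szabo, Johansson, Kapoor, Abara, Fontaine.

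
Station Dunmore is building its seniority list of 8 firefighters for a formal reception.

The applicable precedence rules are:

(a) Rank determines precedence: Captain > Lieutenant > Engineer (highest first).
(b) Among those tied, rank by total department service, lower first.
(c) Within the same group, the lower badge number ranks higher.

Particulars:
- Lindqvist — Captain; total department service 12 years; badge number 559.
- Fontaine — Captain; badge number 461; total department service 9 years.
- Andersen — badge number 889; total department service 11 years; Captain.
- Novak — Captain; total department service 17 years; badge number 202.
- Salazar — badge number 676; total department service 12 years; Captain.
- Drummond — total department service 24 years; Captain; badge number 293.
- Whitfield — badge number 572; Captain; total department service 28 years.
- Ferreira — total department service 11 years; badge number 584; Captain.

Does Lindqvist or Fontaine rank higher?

Fontaine

By rank: Fontaine, Ferreira, Andersen, Lindqvist, Salazar, Novak, Drummond and Whitfield (Captain).
Among Fontaine, Ferreira, Andersen, Lindqvist, Salazar, Novak, Drummond and Whitfield, by total department service (lower first): Fontaine (9 years) before Ferreira and Andersen (11 years) before Lindqvist and Salazar (12 years) before Novak (17 years) before Drummond (24 years) before Whitfield (28 years).
Among Ferreira and Andersen, by badge number (lower first): Ferreira (584) before Andersen (889).
Among Lindqvist and Salazar, by badge number (lower first): Lindqvist (559) before Salazar (676).
So Fontaine takes precedence.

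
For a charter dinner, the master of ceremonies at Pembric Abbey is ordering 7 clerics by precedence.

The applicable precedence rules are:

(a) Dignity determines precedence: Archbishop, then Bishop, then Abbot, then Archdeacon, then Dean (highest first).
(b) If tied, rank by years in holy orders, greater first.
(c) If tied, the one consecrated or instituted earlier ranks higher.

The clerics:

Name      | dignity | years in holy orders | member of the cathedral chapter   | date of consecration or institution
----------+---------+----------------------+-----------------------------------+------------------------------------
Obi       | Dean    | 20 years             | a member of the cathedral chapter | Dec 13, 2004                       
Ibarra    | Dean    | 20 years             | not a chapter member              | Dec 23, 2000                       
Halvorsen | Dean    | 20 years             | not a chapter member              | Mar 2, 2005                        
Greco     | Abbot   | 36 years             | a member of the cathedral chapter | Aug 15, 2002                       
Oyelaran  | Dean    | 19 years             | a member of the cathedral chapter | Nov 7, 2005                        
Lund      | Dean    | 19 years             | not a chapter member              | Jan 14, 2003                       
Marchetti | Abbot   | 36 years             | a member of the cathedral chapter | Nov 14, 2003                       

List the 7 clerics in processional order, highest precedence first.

Greco, Marchetti, Ibarra, Obi, Halvorsen, Lund, Oyelaran

By dignity: Greco and Marchetti (Abbot); then Ibarra, Obi, Halvorsen, Lund and Oyelaran (Dean).
Greco and Marchetti both have years in holy orders 36 years, so the next rule applies.
Among Greco and Marchetti, by date of consecration or institution (earlier first): Greco (Aug 15, 2002) before Marchetti (Nov 14, 2003).
Among Ibarra, Obi, Halvorsen, Lund and Oyelaran, by years in holy orders (higher first): Ibarra, Obi and Halvorsen (20 years) before Lund and Oyelaran (19 years).
Among Ibarra, Obi and Halvorsen, by date of consecration or institution (earlier first): Ibarra (Dec 23, 2000) before Obi (Dec 13, 2004) before Halvorsen (Mar 2, 2005).
Among Lund and Oyelaran, by date of consecration or institution (earlier first): Lund (Jan 14, 2003) before Oyelaran (Nov 7, 2005).
Full order: Greco, Marchetti, Ibarra, Obi, Halvorsen, Lund, Oyelaran.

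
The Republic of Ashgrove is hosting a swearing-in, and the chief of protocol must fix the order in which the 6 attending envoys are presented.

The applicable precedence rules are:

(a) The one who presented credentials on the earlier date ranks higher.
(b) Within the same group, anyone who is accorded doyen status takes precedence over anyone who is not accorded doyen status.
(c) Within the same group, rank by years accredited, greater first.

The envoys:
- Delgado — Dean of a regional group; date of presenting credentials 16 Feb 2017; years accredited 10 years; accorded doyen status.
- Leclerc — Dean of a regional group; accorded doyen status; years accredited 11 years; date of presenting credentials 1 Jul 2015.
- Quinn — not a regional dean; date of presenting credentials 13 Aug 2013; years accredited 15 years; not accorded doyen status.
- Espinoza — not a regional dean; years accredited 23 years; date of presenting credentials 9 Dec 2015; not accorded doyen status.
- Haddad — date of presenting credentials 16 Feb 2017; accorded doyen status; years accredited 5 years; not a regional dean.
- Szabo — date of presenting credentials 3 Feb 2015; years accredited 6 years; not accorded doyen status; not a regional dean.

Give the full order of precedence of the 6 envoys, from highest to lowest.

Quinn, Szabo, Leclerc, Espinoza, Delgado, Haddad

By date of presenting credentials (earlier first): Quinn (13 Aug 2013); then Szabo (3 Feb 2015); then Leclerc (1 Jul 2015); then Espinoza (9 Dec 2015); then Delgado and Haddad (both 16 Feb 2017).
Delgado and Haddad are each accorded doyen status, so the next rule applies.
Among Delgado and Haddad, by years accredited (higher first): Delgado (10 years) before Haddad (5 years).
Full order: Quinn, Szabo, Leclerc, Espinoza, Delgado, Haddad.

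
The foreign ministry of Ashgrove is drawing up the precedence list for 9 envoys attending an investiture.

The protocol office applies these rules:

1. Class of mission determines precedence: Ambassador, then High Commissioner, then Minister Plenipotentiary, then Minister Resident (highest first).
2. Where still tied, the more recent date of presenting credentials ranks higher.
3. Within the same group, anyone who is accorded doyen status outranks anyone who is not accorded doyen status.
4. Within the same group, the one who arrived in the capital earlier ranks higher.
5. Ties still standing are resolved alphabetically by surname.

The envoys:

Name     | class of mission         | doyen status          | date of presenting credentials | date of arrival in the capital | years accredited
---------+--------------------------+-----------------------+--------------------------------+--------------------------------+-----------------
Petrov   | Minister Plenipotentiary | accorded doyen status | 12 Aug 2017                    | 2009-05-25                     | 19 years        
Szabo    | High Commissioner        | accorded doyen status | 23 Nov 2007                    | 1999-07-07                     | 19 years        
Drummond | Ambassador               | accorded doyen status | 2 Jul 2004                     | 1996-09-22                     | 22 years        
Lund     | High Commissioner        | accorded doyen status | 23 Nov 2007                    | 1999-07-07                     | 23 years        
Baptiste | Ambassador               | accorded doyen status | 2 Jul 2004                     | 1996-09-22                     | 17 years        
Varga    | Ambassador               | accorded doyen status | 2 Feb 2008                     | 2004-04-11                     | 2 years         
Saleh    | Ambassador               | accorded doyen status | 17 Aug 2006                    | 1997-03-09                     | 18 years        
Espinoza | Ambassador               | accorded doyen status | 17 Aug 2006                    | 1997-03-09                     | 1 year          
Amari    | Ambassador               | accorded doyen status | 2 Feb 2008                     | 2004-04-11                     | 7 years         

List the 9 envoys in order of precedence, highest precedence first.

By class of mission: Amari, Varga, Espinoza, Saleh, Baptiste and Drummond (Ambassador); then Lund and Szabo (High Commissioner); then Petrov (Minister Plenipotentiary).
Among Amari, Varga, Espinoza, Saleh, Baptiste and Drummond, by date of presenting credentials (later first): Amari and Varga (2 Feb 2008) before Espinoza and Saleh (17 Aug 2006) before Baptiste and Drummond (2 Jul 2004).
Amari and Varga are each accorded doyen status, so the next rule applies.
Amari and Varga both have date of arrival in the capital 2004-04-11, so the next rule applies.
Among Amari and Varga, alphabetically by surname: Amari before Varga.
Espinoza and Saleh are each accorded doyen status, so the next rule applies.
Espinoza and Saleh both have date of arrival in the capital 1997-03-09, so the next rule applies.
Among Espinoza and Saleh, alphabetically by surname: Espinoza before Saleh.
Baptiste and Drummond are each accorded doyen status, so the next rule applies.
Baptiste and Drummond both have date of arrival in the capital 1996-09-22, so the next rule applies.
Among Baptiste and Drummond, alphabetically by surname: Baptiste before Drummond.
Lund and Szabo both have date of presenting credentials 23 Nov 2007, so the next rule applies.
Lund and Szabo are each accorded doyen status, so the next rule applies.
Lund and Szabo both have date of arrival in the capital 1999-07-07, so the next rule applies.
Among Lund and Szabo, alphabetically by surname: Lund before Szabo.
Full order: Amari, Varga, Espinoza, Saleh, Baptiste, Drummond, Lund, Szabo, Petrov.

Amari, Varga, Espinoza, Saleh, Baptiste, Drummond, Lund, Szabo, Petrov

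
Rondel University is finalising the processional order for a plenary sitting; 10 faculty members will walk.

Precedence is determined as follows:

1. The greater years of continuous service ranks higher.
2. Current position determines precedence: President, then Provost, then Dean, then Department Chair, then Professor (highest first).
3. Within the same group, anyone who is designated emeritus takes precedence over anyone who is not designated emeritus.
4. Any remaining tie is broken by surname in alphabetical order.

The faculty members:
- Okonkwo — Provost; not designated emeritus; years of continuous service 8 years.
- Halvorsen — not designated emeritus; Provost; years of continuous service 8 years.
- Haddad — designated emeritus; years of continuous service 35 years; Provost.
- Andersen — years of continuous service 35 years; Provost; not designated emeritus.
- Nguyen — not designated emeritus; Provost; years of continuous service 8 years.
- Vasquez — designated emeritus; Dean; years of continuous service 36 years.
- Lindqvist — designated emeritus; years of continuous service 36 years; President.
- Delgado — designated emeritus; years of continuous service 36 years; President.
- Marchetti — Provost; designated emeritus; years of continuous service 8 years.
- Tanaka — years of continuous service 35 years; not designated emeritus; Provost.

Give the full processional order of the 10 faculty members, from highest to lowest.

Delgado, Lindqvist, Vasquez, Haddad, Andersen, Tanaka, Marchetti, Halvorsen, Nguyen, Okonkwo

By years of continuous service (higher first): Delgado, Lindqvist and Vasquez (each 36 years); then Haddad, Andersen and Tanaka (each 35 years); then Marchetti, Halvorsen, Nguyen and Okonkwo (each 8 years).
Among Delgado, Lindqvist and Vasquez, by current position: Delgado and Lindqvist (President) before Vasquez (Dean).
Delgado and Lindqvist are each designated emeritus, so the next rule applies.
Among Delgado and Lindqvist, alphabetically by surname: Delgado before Lindqvist.
Haddad, Andersen and Tanaka are each Provost, so the next rule applies.
Among Haddad, Andersen and Tanaka, designated emeritus before not designated emeritus: Haddad (designated emeritus) before Andersen and Tanaka (not designated emeritus).
Among Andersen and Tanaka, alphabetically by surname: Andersen before Tanaka.
Marchetti, Halvorsen, Nguyen and Okonkwo are each Provost, so the next rule applies.
Among Marchetti, Halvorsen, Nguyen and Okonkwo, designated emeritus before not designated emeritus: Marchetti (designated emeritus) before Halvorsen, Nguyen and Okonkwo (not designated emeritus).
Among Halvorsen, Nguyen and Okonkwo, alphabetically by surname: Halvorsen before Nguyen before Okonkwo.
Full order: Delgado, Lindqvist, Vasquez, Haddad, Andersen, Tanaka, Marchetti, Halvorsen, Nguyen, Okonkwo.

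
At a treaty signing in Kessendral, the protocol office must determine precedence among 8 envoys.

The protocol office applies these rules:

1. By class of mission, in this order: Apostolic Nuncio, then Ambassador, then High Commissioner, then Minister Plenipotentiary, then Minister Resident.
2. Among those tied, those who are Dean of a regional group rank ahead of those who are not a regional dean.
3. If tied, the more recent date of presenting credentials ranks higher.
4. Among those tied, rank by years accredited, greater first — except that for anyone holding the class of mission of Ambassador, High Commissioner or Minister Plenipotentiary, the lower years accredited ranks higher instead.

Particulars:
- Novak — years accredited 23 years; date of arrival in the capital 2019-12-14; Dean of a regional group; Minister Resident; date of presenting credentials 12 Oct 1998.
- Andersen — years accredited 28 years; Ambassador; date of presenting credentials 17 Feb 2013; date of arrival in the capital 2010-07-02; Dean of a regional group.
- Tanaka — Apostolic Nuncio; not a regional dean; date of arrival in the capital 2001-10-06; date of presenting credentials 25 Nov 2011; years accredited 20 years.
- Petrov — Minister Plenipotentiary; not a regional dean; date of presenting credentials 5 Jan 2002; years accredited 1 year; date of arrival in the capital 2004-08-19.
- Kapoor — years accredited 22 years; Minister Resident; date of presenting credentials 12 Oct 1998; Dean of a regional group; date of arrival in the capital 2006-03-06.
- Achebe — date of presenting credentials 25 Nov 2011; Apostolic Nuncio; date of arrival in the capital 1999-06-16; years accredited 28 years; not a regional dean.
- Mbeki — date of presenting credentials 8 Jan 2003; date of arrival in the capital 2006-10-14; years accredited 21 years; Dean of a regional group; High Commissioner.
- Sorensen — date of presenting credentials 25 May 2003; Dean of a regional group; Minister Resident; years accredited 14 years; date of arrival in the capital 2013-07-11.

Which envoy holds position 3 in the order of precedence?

Andersen

By class of mission: Achebe and Tanaka (Apostolic Nuncio); then Andersen (Ambassador); then Mbeki (High Commissioner); then Petrov (Minister Plenipotentiary); then Sorensen, Novak and Kapoor (Minister Resident).
Achebe and Tanaka are each not a regional dean, so the next rule applies.
Achebe and Tanaka both have date of presenting credentials 25 Nov 2011, so the next rule applies.
Among Achebe and Tanaka, by years accredited (higher first): Achebe (28 years) before Tanaka (20 years).
Sorensen, Novak and Kapoor are each Dean of a regional group, so the next rule applies.
Among Sorensen, Novak and Kapoor, by date of presenting credentials (later first): Sorensen (25 May 2003) before Novak and Kapoor (12 Oct 1998).
Among Novak and Kapoor, by years accredited (higher first): Novak (23 years) before Kapoor (22 years).
Order: Achebe, Tanaka, Andersen, Mbeki, Petrov, Sorensen, Novak, Kapoor.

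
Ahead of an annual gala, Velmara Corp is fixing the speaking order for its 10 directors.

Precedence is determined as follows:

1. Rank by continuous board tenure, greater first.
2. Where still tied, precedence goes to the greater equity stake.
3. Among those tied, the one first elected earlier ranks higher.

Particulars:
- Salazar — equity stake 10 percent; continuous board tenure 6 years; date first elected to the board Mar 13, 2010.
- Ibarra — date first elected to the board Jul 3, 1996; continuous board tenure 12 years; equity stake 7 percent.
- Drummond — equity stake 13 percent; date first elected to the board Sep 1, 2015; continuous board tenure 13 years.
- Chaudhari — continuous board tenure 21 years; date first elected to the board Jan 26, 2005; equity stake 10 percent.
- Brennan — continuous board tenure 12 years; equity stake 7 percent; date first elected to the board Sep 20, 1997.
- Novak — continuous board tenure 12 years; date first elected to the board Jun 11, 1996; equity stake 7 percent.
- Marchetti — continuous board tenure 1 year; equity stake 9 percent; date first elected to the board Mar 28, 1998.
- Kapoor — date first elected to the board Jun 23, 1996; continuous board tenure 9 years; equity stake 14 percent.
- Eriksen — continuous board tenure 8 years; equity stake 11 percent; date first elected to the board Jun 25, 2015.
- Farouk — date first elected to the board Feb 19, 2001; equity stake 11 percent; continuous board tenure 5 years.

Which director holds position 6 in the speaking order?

Kapoor

By continuous board tenure (higher first): Chaudhari (21 years); then Drummond (13 years); then Novak, Ibarra and Brennan (each 12 years); then Kapoor (9 years); then Eriksen (8 years); then Salazar (6 years); then Farouk (5 years); then Marchetti (1 year).
Novak, Ibarra and Brennan all have equity stake 7 percent, so the next rule applies.
Among Novak, Ibarra and Brennan, by date first elected to the board (earlier first): Novak (Jun 11, 1996) before Ibarra (Jul 3, 1996) before Brennan (Sep 20, 1997).
Order: Chaudhari, Drummond, Novak, Ibarra, Brennan, Kapoor, Eriksen, Salazar, Farouk, Marchetti.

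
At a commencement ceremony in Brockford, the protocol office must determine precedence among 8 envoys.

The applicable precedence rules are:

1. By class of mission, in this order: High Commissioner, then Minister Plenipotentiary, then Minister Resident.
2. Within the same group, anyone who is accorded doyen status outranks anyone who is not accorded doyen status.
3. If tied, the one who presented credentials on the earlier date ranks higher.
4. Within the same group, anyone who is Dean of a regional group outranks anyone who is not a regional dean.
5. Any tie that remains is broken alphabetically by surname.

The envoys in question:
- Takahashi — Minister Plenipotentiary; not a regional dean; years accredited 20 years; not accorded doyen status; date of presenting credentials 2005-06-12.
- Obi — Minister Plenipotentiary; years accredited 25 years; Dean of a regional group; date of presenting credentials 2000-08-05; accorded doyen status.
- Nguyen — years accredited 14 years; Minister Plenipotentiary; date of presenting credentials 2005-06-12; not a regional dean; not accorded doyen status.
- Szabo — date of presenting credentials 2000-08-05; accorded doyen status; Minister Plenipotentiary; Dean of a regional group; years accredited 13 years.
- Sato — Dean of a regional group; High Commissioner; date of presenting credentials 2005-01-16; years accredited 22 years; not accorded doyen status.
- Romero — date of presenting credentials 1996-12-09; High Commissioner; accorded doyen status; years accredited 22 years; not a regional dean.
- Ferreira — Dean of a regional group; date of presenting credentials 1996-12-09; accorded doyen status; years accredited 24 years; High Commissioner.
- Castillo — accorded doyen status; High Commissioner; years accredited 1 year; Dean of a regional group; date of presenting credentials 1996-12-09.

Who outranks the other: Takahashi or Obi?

Obi

By class of mission: Castillo, Ferreira, Romero and Sato (High Commissioner); then Obi, Szabo, Nguyen and Takahashi (Minister Plenipotentiary).
Among Castillo, Ferreira, Romero and Sato, accorded doyen status before not accorded doyen status: Castillo, Ferreira and Romero (accorded doyen status) before Sato (not accorded doyen status).
Castillo, Ferreira and Romero all have date of presenting credentials 1996-12-09, so the next rule applies.
Among Castillo, Ferreira and Romero, Dean of a regional group before not a regional dean: Castillo and Ferreira (Dean of a regional group) before Romero (not a regional dean).
Among Castillo and Ferreira, alphabetically by surname: Castillo before Ferreira.
Among Obi, Szabo, Nguyen and Takahashi, accorded doyen status before not accorded doyen status: Obi and Szabo (accorded doyen status) before Nguyen and Takahashi (not accorded doyen status).
Obi and Szabo both have date of presenting credentials 2000-08-05, so the next rule applies.
Obi and Szabo are each Dean of a regional group, so the next rule applies.
Among Obi and Szabo, alphabetically by surname: Obi before Szabo.
Nguyen and Takahashi both have date of presenting credentials 2005-06-12, so the next rule applies.
Nguyen and Takahashi are each not a regional dean, so the next rule applies.
Among Nguyen and Takahashi, alphabetically by surname: Nguyen before Takahashi.
So Obi takes precedence.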